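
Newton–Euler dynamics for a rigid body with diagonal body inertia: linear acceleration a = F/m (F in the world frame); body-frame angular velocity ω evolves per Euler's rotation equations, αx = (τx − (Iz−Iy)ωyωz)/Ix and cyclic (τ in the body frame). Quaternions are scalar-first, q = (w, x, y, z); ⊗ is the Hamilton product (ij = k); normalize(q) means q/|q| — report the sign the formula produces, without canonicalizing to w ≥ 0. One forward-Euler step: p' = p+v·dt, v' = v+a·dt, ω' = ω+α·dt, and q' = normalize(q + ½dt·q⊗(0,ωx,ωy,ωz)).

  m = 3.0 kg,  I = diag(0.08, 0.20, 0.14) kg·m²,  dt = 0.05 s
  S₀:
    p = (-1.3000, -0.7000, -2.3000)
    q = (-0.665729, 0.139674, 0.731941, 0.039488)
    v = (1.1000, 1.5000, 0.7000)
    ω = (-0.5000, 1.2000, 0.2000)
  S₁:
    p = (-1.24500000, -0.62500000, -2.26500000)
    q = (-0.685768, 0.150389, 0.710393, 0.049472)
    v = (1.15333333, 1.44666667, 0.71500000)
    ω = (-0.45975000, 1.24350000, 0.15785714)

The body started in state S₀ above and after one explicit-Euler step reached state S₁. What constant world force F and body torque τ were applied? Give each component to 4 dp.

rate change Δω = (0.04025000, 0.04350000, -0.04214286)
precession coupling = (-0.0144, 0.0060, -0.0720)
I·α + gyro = (0.0500, 0.1800, -0.1900)
Δv = v₁−v₀ = (0.05333333, -0.05333333, 0.01500000)
applied force F = (3.2000, -3.2000, 0.9000)

F = (3.2000, -3.2000, 0.9000)
τ = (0.0500, 0.1800, -0.1900)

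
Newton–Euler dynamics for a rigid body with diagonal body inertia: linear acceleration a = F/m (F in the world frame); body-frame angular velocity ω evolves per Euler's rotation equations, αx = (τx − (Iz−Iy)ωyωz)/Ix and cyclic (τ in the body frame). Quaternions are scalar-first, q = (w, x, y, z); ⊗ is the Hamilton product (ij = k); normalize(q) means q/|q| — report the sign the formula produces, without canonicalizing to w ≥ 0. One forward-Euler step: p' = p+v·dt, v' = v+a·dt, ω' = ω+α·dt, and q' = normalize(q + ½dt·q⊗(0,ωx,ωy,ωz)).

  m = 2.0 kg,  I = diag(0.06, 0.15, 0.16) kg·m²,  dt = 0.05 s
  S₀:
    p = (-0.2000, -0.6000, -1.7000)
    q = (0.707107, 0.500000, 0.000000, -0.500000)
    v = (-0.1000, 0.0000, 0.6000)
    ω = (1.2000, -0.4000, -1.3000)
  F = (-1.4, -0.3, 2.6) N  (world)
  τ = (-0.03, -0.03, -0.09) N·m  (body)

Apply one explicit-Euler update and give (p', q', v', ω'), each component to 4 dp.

p' = (-0.2050, -0.6000, -1.6700)
q' = (0.6752, 0.5157, -0.0058, -0.5274)
v' = (-0.1350, -0.0075, 0.6650)
ω' = (1.1707, -0.4620, -1.3146)

angular accel α = (-0.5867, -1.2400, -0.2925)
ω' = ω + α·dt = (1.1707, -0.4620, -1.3146)
2q̇ = q⊗(0,ω) = (-1.2500000, 0.6485284, -0.2328428, -1.1192391)
updated quaternion q' = (0.6752, 0.5157, -0.0058, -0.5274)
a = F/m = (-0.7000, -0.1500, 1.3000)
p' = p + v·dt = (-0.2050, -0.6000, -1.6700)
new velocity v' = (-0.1350, -0.0075, 0.6650)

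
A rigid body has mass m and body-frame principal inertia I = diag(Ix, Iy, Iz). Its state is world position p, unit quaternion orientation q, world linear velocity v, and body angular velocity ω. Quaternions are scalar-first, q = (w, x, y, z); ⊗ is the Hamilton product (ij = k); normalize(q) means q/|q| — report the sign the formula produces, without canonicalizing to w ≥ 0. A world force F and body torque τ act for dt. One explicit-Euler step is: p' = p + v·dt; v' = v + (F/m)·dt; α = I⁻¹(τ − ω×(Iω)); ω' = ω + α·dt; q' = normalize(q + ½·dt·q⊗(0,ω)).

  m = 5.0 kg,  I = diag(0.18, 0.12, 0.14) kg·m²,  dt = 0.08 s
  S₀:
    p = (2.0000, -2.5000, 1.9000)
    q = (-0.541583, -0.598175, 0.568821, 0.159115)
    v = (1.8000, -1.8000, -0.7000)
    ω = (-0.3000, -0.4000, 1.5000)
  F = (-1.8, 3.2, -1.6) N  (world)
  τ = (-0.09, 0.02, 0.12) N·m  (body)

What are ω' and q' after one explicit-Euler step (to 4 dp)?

gyro term ω×Iω = (-0.0120, -0.0180, -0.0072)
(τ − ω×Iω)/I = (-0.4333, 0.3167, 0.9086)
ω + α·dt = (-0.3347, -0.3747, 1.5727)
q⊗(0,ω) = (-0.1905966, 1.0793524, 1.0661612, -0.4024582)
updated quaternion q' = (-0.5481, -0.5539, 0.6102, 0.1427)

ω' = (-0.3347, -0.3747, 1.5727)
q' = (-0.5481, -0.5539, 0.6102, 0.1427)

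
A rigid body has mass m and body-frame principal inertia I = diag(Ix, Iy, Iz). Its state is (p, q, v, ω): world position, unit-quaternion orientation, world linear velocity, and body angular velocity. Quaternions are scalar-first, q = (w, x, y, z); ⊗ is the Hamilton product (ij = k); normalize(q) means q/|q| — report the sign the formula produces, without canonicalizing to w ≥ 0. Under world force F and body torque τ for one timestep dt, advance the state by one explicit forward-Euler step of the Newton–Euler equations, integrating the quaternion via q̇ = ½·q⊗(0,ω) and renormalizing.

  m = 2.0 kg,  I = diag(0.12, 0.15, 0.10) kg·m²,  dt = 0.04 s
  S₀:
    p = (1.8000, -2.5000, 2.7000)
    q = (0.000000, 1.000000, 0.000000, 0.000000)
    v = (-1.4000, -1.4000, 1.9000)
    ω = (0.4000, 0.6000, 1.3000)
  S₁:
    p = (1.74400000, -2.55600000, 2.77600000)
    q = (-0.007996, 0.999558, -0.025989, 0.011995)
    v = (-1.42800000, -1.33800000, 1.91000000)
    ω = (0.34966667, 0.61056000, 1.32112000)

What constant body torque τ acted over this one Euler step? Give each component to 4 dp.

Δω = ω₁−ω₀ = (-0.05033333, 0.01056000, 0.02112000)
precession coupling = (-0.0390, 0.0104, 0.0072)
applied torque τ = (-0.1900, 0.0500, 0.0600)

τ = (-0.1900, 0.0500, 0.0600)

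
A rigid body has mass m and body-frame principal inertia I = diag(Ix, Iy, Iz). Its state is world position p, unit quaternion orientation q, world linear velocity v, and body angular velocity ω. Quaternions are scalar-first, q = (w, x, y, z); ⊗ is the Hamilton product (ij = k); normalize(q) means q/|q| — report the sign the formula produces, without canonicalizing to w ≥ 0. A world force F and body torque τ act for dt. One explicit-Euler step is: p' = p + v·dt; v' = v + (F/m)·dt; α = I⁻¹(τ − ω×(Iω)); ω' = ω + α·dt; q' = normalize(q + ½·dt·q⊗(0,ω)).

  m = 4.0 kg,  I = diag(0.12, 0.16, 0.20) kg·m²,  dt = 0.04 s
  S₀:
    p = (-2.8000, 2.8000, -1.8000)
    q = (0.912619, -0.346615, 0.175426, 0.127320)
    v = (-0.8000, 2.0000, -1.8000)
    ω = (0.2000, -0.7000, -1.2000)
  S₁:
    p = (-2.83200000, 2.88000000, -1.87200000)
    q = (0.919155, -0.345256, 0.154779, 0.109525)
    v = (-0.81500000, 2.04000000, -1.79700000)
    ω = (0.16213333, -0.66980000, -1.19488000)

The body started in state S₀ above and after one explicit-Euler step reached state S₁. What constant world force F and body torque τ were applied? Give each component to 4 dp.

Δω = ω₁−ω₀ = (-0.03786667, 0.03020000, 0.00512000)
gyro term ω₀×Iω₀ = (0.0336, 0.0192, -0.0056)
applied torque τ = (-0.0800, 0.1400, 0.0200)
Δv = v₁−v₀ = (-0.01500000, 0.04000000, 0.00300000)
applied force F = (-1.5000, 4.0000, 0.3000)

F = (-1.5000, 4.0000, 0.3000)
τ = (-0.0800, 0.1400, 0.0200)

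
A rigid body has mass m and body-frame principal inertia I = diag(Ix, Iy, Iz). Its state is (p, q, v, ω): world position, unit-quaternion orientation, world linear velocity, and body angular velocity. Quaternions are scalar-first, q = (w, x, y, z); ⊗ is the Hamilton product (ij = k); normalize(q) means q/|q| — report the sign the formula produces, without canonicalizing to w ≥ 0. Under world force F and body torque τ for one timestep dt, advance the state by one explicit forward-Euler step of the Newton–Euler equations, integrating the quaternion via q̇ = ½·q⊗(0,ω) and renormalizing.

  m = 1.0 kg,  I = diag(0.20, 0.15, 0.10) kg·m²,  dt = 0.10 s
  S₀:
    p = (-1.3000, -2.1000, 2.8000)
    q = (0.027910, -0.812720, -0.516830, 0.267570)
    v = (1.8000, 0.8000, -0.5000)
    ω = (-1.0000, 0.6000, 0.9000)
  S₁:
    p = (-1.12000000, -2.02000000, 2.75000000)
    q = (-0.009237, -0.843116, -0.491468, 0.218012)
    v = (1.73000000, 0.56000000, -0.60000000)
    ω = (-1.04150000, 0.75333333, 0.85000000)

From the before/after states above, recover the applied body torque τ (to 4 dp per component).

rate change Δω = (-0.04150000, 0.15333333, -0.05000000)
ω₀×(Iω₀) = (-0.0270, -0.0900, 0.0300)
τ = I·(Δω/dt) + ω₀×(Iω₀) = (-0.1100, 0.1400, -0.0200)

τ = (-0.1100, 0.1400, -0.0200)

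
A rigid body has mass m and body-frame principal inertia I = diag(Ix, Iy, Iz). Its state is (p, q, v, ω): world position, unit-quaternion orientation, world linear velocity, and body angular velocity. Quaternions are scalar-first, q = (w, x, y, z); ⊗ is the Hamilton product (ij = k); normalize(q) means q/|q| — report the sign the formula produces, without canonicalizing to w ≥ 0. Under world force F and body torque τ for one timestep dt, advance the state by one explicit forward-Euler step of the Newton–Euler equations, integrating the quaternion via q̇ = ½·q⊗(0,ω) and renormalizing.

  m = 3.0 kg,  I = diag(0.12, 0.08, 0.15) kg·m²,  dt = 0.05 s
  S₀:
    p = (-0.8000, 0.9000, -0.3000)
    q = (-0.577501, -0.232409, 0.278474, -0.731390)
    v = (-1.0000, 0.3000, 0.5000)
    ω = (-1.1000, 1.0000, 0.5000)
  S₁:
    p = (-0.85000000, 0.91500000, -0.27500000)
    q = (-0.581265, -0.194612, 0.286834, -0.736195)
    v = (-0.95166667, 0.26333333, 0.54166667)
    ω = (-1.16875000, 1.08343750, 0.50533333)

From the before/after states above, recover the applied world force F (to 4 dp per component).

velocity change Δv = (0.04833333, -0.03666667, 0.04166667)
F = m·Δv/dt = (2.9000, -2.2000, 2.5000)

F = (2.9000, -2.2000, 2.5000)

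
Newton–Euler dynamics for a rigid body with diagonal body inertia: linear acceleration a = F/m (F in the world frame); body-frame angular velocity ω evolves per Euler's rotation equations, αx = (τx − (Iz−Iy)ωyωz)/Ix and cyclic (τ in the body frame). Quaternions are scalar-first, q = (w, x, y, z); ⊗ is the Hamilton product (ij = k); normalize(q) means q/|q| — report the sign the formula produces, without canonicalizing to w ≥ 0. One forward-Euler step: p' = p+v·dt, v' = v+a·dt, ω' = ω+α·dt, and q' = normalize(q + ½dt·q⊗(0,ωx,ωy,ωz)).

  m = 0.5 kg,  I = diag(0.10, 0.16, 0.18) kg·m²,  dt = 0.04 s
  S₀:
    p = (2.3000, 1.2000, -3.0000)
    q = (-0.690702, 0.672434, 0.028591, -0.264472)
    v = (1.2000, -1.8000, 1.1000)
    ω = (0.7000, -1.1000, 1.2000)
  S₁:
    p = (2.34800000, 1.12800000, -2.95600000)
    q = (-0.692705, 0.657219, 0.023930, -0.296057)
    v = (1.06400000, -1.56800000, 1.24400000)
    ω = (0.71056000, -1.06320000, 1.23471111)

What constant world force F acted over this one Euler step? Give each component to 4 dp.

v₁ − v₀ = (-0.13600000, 0.23200000, 0.14400000)
F = m·Δv/dt = (-1.7000, 2.9000, 1.8000)

F = (-1.7000, 2.9000, 1.8000)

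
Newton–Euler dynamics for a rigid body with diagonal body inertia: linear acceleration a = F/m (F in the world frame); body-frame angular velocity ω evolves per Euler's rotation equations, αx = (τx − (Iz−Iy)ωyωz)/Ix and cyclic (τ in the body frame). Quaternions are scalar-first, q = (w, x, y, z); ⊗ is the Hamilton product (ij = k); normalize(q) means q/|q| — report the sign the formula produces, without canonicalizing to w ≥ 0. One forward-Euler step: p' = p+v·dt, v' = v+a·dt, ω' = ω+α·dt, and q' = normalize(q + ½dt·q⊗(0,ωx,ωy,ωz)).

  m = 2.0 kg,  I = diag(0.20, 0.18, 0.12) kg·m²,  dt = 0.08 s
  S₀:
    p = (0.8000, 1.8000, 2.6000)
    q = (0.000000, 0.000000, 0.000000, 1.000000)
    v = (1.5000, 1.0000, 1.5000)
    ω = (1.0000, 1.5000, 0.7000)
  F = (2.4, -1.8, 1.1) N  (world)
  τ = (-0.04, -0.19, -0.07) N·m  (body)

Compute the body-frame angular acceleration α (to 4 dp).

α = (0.1150, -1.3667, -0.3333)

gyro term ω×Iω = (-0.0630, 0.0560, -0.0300)
angular accel α = (0.1150, -1.3667, -0.3333)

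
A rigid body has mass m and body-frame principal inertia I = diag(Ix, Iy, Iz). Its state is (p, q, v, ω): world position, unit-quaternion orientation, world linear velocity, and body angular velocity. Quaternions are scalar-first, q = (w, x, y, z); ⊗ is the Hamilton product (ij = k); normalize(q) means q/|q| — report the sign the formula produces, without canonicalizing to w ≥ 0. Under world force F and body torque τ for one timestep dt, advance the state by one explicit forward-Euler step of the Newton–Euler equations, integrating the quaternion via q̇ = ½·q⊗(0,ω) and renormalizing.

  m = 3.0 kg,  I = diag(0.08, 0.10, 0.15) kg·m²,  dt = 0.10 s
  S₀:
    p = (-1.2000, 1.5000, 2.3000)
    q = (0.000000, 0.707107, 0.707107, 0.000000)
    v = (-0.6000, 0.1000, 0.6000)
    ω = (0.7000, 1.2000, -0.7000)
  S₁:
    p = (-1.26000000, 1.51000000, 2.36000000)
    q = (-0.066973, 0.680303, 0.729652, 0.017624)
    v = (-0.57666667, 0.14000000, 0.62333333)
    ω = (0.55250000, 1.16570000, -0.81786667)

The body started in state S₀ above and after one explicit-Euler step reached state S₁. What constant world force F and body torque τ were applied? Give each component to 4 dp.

Δω = ω₁−ω₀ = (-0.14750000, -0.03430000, -0.11786667)
I·α + gyro = (-0.1600, 0.0000, -0.1600)
v₁ − v₀ = (0.02333333, 0.04000000, 0.02333333)
m·(v₁−v₀)/dt = (0.7000, 1.2000, 0.7000)

F = (0.7000, 1.2000, 0.7000)
τ = (-0.1600, 0.0000, -0.1600)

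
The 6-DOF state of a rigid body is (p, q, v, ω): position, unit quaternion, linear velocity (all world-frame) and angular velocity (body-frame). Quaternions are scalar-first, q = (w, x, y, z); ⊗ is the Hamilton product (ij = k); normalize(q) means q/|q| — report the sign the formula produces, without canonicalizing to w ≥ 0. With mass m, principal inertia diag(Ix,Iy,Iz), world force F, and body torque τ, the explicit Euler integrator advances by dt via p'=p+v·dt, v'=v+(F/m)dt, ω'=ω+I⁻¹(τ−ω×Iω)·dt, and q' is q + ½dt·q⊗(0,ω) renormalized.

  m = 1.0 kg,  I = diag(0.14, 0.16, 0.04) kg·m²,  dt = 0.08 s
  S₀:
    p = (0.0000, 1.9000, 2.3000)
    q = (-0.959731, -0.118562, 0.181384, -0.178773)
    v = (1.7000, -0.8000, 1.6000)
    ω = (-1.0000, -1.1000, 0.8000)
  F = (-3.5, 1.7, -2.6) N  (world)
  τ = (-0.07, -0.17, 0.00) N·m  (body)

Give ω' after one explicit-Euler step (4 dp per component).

ω' = (-1.1003, -1.1450, 0.7560)

(τ − ω×Iω)/I = (-1.2543, -0.5625, -0.5500)
new body rate ω' = (-1.1003, -1.1450, 0.7560)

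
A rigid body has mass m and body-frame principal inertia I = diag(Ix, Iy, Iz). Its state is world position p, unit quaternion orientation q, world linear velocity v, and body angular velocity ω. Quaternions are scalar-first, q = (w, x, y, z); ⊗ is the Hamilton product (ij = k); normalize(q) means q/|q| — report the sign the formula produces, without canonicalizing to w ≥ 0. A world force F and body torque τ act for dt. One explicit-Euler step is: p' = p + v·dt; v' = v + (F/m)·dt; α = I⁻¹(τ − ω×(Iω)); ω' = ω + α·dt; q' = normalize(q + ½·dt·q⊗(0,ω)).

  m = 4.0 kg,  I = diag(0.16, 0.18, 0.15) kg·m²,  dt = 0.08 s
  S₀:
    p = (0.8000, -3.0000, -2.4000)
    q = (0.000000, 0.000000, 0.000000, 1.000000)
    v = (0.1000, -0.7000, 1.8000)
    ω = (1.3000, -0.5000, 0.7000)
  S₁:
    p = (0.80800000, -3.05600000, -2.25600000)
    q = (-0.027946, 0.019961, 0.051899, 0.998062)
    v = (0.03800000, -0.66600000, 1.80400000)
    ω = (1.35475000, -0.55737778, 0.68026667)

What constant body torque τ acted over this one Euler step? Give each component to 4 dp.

τ = (0.1200, -0.1200, -0.0500)

rate change Δω = (0.05475000, -0.05737778, -0.01973333)
precession coupling = (0.0105, 0.0091, -0.0130)
τ = I·(Δω/dt) + ω₀×(Iω₀) = (0.1200, -0.1200, -0.0500)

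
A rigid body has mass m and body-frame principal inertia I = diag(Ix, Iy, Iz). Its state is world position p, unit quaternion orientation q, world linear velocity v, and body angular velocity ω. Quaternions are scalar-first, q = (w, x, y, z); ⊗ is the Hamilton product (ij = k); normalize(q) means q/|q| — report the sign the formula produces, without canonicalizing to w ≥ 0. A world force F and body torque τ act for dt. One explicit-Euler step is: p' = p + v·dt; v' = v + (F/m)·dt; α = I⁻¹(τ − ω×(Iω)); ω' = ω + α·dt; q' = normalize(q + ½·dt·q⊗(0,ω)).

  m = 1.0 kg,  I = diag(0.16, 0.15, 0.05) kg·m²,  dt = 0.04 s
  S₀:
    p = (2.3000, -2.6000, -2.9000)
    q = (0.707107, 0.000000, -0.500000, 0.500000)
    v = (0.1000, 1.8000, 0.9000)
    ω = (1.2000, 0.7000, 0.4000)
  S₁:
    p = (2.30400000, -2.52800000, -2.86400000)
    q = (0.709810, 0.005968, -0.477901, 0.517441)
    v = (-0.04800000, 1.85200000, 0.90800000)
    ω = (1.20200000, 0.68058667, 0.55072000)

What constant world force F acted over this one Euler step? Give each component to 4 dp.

v₁ − v₀ = (-0.14800000, 0.05200000, 0.00800000)
F = m·Δv/dt = (-3.7000, 1.3000, 0.2000)

F = (-3.7000, 1.3000, 0.2000)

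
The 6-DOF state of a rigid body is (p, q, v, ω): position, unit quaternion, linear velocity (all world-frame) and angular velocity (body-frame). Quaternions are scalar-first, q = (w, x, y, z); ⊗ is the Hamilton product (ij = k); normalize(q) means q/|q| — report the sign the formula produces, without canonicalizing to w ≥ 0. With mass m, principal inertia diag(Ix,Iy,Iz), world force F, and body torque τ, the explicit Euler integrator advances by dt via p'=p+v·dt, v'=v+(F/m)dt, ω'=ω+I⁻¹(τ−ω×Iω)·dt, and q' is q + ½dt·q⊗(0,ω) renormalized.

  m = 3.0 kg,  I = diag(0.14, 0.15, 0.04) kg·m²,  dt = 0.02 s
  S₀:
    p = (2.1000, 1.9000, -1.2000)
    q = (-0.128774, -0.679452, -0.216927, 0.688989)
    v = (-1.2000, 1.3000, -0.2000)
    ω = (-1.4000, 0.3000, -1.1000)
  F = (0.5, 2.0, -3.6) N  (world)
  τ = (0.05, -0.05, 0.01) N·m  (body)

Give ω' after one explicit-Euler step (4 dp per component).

α = I⁻¹(τ − ω×Iω) = (0.0979, -1.3600, 0.3550)
new body rate ω' = (-1.3980, 0.2728, -1.0929)

ω' = (-1.3980, 0.2728, -1.0929)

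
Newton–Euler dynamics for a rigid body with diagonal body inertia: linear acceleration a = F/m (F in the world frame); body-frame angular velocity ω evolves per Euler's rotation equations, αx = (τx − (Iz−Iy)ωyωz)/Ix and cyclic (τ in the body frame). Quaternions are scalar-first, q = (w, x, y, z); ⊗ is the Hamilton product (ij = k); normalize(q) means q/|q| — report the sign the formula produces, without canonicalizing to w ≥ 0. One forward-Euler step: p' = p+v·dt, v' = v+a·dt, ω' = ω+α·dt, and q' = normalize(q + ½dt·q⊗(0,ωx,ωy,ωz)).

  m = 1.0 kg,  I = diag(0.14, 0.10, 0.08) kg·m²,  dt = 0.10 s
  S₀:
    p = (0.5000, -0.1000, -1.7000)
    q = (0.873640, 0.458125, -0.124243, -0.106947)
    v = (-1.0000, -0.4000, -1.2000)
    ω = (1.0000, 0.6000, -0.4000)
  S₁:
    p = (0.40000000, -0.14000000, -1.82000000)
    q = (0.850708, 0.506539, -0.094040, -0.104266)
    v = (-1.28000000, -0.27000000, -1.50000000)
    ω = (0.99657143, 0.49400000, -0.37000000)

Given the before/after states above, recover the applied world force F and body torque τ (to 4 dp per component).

Δv = v₁−v₀ = (-0.28000000, 0.13000000, -0.30000000)
applied force F = (-2.8000, 1.3000, -3.0000)
rate change Δω = (-0.00342857, -0.10600000, 0.03000000)
applied torque τ = (0.0000, -0.1300, 0.0000)

F = (-2.8000, 1.3000, -3.0000)
τ = (0.0000, -0.1300, 0.0000)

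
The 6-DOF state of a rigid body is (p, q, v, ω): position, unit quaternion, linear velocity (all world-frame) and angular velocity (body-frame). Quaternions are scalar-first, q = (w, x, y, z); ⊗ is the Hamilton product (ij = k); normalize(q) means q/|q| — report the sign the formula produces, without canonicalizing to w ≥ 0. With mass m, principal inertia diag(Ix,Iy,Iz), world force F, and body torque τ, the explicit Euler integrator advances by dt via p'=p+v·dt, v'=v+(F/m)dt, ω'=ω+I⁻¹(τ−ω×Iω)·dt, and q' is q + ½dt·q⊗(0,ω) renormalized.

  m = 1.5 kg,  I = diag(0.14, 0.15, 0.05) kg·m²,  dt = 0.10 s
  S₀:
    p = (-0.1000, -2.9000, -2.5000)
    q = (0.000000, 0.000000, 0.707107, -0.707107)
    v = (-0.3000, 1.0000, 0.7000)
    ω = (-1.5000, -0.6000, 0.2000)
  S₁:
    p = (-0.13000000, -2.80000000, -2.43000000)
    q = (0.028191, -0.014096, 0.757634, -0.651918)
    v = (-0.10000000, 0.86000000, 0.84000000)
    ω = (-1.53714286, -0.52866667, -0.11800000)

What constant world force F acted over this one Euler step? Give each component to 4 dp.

v₁ − v₀ = (0.20000000, -0.14000000, 0.14000000)
applied force F = (3.0000, -2.1000, 2.1000)

F = (3.0000, -2.1000, 2.1000)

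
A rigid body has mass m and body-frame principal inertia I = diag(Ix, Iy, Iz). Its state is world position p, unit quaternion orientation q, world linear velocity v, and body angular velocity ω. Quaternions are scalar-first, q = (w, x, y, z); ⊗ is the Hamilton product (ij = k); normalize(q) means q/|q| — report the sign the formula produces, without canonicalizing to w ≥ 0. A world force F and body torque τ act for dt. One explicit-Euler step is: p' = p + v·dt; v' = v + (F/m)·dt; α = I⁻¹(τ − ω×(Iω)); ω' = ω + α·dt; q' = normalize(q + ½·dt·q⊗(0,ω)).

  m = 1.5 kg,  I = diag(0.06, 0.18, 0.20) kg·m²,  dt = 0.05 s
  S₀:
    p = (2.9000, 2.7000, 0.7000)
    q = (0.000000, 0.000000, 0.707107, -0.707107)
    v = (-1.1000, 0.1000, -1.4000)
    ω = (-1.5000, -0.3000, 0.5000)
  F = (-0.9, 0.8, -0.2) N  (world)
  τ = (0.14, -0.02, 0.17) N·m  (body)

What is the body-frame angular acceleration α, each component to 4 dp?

α = (2.3833, -0.6944, 0.5800)

precession coupling ω×(Iω) = (-0.0030, 0.1050, 0.0540)
angular accel α = (2.3833, -0.6944, 0.5800)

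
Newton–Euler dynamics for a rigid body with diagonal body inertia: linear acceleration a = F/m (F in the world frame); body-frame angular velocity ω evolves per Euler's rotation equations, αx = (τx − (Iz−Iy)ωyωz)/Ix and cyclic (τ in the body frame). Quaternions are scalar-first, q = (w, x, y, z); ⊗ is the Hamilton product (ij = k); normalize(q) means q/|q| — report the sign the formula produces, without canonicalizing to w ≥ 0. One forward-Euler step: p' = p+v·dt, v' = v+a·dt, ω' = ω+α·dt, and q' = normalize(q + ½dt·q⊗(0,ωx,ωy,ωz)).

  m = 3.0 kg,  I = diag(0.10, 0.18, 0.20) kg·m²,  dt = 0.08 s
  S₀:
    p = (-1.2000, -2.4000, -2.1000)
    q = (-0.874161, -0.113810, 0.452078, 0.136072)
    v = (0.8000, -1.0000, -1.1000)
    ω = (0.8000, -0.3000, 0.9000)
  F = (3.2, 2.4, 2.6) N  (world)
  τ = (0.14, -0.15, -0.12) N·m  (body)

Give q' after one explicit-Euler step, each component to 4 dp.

Hamilton product q⊗(0,ω) = (0.1042066, -0.2516370, 0.4735349, -1.1142643)
q + ½dt·q⊗(0,ω), renormalized = (-0.8689, -0.1237, 0.4704, 0.0914)

q' = (-0.8689, -0.1237, 0.4704, 0.0914)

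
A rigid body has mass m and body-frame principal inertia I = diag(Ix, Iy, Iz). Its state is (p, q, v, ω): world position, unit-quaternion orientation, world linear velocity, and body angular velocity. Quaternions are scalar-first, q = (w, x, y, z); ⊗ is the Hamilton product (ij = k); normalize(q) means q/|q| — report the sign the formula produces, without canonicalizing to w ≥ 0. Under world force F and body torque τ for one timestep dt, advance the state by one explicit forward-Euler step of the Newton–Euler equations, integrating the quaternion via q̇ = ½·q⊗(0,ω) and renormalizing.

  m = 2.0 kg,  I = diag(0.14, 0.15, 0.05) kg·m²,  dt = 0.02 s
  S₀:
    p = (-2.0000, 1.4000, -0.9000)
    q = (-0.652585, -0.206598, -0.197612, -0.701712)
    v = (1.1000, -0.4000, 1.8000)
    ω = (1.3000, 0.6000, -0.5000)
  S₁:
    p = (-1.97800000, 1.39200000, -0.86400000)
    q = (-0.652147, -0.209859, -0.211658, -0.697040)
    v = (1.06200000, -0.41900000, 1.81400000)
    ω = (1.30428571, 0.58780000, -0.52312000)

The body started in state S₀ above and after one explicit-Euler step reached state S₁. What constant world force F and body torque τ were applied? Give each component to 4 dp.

ω₁ − ω₀ = (0.00428571, -0.01220000, -0.02312000)
τ = I·(Δω/dt) + ω₀×(Iω₀) = (0.0600, -0.1500, -0.0500)
Δv = v₁−v₀ = (-0.03800000, -0.01900000, 0.01400000)
m·(v₁−v₀)/dt = (-3.8000, -1.9000, 1.4000)

F = (-3.8000, -1.9000, 1.4000)
τ = (0.0600, -0.1500, -0.0500)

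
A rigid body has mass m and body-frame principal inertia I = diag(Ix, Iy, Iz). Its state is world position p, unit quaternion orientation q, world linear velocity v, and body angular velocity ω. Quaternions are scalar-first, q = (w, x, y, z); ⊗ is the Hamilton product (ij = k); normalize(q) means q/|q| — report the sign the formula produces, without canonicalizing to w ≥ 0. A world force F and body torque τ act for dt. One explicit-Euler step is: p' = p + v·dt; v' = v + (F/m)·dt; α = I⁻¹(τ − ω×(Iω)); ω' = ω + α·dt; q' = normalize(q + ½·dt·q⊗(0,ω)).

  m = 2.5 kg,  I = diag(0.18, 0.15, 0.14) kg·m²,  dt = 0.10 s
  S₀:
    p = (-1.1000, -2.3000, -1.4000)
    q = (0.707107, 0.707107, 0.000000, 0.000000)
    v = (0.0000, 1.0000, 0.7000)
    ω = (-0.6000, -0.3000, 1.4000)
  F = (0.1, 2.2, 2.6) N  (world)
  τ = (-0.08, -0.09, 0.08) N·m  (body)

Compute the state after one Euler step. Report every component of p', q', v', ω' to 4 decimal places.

a = (0.0400, 0.8800, 1.0400)
p' = p + v·dt = (-1.1000, -2.2000, -1.3300)
v' = v + a·dt = (0.0040, 1.0880, 0.8040)
(τ − ω×Iω)/I = (-0.4678, -0.3760, 0.6100)
ω + α·dt = (-0.6468, -0.3376, 1.4610)
q⊗(0,ω) = (0.4242642, -0.4242642, -1.2020819, 0.7778177)
q + ½dt·q⊗(0,ω), renormalized = (0.7261, 0.6838, -0.0599, 0.0388)

p' = (-1.1000, -2.2000, -1.3300)
q' = (0.7261, 0.6838, -0.0599, 0.0388)
v' = (0.0040, 1.0880, 0.8040)
ω' = (-0.6468, -0.3376, 1.4610)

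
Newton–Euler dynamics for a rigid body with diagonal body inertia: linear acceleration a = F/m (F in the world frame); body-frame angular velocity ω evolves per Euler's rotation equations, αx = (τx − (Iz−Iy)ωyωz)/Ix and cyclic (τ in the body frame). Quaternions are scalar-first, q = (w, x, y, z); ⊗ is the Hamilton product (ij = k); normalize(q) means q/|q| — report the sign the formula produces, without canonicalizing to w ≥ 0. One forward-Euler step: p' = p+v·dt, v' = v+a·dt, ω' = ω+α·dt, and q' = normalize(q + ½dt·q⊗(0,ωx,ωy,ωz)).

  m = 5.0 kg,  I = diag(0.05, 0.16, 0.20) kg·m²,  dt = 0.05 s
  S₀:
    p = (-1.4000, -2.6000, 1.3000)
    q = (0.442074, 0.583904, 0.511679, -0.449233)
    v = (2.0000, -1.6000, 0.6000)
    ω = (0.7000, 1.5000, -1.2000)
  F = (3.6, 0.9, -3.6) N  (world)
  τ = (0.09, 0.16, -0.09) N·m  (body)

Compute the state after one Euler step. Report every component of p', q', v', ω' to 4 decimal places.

p' = (-1.3000, -2.6800, 1.3300)
q' = (0.3987, 0.5924, 0.5372, -0.4490)
v' = (2.0360, -1.5910, 0.5640)
ω' = (0.8620, 1.5106, -1.2514)

new position p' = (-1.3000, -2.6800, 1.3300)
v + (F/m)dt = (2.0360, -1.5910, 0.5640)
angular accel α = (3.2400, 0.2125, -1.0275)
ω' = ω + α·dt = (0.8620, 1.5106, -1.2514)
2q̇ = q⊗(0,ω) = (-1.7153309, 0.3692865, 1.0493327, -0.0128081)
q + ½dt·q⊗(0,ω), renormalized = (0.3987, 0.5924, 0.5372, -0.4490)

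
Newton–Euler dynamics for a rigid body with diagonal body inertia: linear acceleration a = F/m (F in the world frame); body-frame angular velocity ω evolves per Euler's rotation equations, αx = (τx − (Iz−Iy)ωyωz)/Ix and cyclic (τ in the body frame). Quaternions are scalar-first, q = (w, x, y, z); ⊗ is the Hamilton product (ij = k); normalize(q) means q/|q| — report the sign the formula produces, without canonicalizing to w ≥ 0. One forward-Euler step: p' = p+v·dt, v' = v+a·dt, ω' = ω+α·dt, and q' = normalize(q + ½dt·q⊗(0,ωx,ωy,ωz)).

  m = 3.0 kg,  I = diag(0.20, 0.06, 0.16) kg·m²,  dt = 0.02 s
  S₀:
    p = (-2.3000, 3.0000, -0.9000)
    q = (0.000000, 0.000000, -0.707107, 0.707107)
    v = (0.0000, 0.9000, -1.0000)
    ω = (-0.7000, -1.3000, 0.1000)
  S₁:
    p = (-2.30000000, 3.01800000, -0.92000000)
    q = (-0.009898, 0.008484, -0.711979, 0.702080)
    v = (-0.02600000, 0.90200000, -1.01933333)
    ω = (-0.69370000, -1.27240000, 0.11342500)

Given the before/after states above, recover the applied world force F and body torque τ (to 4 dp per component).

Δω = ω₁−ω₀ = (0.00630000, 0.02760000, 0.01342500)
ω₀×(Iω₀) = (-0.0130, -0.0028, -0.1274)
I·α + gyro = (0.0500, 0.0800, -0.0200)
v₁ − v₀ = (-0.02600000, 0.00200000, -0.01933333)
m·(v₁−v₀)/dt = (-3.9000, 0.3000, -2.9000)

F = (-3.9000, 0.3000, -2.9000)
τ = (0.0500, 0.0800, -0.0200)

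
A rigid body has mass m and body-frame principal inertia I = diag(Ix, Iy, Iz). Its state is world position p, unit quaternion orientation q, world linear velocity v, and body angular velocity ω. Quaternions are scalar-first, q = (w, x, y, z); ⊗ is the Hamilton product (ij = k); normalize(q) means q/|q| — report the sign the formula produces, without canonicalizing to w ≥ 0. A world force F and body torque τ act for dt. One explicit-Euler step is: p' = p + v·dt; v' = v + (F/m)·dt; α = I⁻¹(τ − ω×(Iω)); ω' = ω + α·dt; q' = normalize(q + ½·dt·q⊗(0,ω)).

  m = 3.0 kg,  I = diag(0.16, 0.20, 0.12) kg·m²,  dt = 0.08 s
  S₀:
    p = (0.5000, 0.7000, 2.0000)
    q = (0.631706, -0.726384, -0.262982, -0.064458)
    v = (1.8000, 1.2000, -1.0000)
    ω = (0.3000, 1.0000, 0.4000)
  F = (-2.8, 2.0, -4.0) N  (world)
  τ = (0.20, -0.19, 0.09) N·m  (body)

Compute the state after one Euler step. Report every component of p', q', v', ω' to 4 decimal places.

linear accel F/m = (-0.9333, 0.6667, -1.3333)
new position p' = (0.6440, 0.7960, 1.9200)
v + (F/m)dt = (1.7253, 1.2533, -1.1067)
ω×(Iω) gyroscopic = (-0.0320, 0.0048, 0.0120)
(τ − ω×Iω)/I = (1.4500, -0.9740, 0.6500)
ω' = ω + α·dt = (0.4160, 0.9221, 0.4520)
q⊗(0,ω) = (0.5066804, 0.1487770, 0.9029222, -0.3948070)
updated quaternion q' = (0.6513, -0.7197, -0.2266, -0.0802)

p' = (0.6440, 0.7960, 1.9200)
q' = (0.6513, -0.7197, -0.2266, -0.0802)
v' = (1.7253, 1.2533, -1.1067)
ω' = (0.4160, 0.9221, 0.4520)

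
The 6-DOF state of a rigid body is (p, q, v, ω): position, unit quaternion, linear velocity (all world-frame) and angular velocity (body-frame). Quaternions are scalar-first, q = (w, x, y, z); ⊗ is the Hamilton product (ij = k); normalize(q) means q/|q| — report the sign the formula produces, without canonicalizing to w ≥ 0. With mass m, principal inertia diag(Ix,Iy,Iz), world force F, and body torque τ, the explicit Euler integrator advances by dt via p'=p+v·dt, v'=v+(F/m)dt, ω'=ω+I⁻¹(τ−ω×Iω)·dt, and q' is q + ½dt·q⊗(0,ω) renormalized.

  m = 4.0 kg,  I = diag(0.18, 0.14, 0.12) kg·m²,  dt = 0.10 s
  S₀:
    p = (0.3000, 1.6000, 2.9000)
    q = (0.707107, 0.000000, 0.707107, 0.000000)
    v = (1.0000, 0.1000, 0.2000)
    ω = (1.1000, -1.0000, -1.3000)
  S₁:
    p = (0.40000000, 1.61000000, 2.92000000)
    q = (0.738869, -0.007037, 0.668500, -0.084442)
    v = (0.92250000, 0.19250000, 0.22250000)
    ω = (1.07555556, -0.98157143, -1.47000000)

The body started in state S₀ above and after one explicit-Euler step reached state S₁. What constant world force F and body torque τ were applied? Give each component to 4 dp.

F = (-3.1000, 3.7000, 0.9000)
τ = (-0.0700, -0.0600, -0.1600)

ω₁ − ω₀ = (-0.02444444, 0.01842857, -0.17000000)
applied torque τ = (-0.0700, -0.0600, -0.1600)
v₁ − v₀ = (-0.07750000, 0.09250000, 0.02250000)
F = m·Δv/dt = (-3.1000, 3.7000, 0.9000)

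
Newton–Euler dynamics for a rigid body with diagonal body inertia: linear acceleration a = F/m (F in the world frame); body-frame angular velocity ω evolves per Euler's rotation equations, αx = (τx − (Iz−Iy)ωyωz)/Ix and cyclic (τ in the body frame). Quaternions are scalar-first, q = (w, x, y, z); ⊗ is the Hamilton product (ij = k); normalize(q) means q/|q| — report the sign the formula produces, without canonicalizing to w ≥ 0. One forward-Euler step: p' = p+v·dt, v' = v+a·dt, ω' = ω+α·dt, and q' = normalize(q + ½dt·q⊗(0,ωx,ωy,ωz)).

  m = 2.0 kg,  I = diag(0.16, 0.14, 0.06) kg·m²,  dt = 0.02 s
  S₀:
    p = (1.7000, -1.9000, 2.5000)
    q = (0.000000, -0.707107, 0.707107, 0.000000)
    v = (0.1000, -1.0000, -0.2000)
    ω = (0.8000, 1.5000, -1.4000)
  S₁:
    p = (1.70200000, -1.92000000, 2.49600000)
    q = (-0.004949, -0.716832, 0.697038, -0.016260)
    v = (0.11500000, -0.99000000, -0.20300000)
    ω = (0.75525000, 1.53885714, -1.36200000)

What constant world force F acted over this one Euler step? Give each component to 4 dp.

F = (1.5000, 1.0000, -0.3000)

v₁ − v₀ = (0.01500000, 0.01000000, -0.00300000)
applied force F = (1.5000, 1.0000, -0.3000)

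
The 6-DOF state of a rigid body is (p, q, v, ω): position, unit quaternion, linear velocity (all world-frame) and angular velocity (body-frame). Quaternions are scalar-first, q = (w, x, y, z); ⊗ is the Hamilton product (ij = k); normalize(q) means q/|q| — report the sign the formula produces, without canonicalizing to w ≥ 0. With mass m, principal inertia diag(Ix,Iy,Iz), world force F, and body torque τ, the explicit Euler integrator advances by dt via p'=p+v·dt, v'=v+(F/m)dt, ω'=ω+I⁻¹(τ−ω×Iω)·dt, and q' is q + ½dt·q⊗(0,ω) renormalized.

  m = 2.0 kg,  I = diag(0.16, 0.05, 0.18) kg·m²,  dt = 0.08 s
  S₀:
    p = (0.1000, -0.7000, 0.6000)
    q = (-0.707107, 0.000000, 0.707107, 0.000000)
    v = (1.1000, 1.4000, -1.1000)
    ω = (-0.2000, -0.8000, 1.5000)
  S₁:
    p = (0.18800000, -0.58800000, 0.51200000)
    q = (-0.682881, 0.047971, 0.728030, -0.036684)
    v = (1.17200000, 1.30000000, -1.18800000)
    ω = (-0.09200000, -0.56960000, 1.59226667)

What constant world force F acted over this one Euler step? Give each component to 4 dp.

F = (1.8000, -2.5000, -2.2000)

velocity change Δv = (0.07200000, -0.10000000, -0.08800000)
F = m·Δv/dt = (1.8000, -2.5000, -2.2000)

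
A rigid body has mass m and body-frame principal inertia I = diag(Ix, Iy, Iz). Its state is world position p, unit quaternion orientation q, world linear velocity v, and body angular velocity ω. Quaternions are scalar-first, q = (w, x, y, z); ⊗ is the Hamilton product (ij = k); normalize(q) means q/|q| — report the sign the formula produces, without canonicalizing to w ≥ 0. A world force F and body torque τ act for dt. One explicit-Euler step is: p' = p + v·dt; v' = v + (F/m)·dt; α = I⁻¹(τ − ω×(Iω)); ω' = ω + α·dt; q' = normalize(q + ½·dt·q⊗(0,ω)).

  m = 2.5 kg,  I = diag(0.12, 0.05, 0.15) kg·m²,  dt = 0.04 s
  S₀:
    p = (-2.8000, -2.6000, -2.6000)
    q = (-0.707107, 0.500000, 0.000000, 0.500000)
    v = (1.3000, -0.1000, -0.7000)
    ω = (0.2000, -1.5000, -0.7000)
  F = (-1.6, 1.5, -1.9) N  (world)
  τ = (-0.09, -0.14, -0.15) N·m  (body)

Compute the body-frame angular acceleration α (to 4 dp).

α = (-1.6250, -2.8840, -1.1400)

gyro term ω×Iω = (0.1050, 0.0042, 0.0210)
angular accel α = (-1.6250, -2.8840, -1.1400)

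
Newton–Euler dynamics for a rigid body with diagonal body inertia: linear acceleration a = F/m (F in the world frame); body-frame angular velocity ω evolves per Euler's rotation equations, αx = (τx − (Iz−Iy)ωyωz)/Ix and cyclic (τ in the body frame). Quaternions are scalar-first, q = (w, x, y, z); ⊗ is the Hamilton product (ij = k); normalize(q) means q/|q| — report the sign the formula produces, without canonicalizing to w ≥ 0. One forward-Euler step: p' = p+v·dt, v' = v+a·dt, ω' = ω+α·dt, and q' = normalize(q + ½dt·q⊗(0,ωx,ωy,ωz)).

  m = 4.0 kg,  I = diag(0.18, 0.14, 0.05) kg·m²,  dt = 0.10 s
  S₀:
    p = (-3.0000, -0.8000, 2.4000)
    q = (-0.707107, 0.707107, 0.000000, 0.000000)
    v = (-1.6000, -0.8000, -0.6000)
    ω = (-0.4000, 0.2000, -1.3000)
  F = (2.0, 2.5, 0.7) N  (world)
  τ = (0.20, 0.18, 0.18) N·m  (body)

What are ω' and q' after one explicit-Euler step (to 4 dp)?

ω' = (-0.3019, 0.2803, -0.9464)
q' = (-0.6913, 0.7196, 0.0388, 0.0529)

(τ − ω×Iω)/I = (0.9811, 0.8029, 3.5360)
ω + α·dt = (-0.3019, 0.2803, -0.9464)
q⊗(0,ω) = (0.2828428, 0.2828428, 0.7778177, 1.0606605)
q + ½dt·q⊗(0,ω), renormalized = (-0.6913, 0.7196, 0.0388, 0.0529)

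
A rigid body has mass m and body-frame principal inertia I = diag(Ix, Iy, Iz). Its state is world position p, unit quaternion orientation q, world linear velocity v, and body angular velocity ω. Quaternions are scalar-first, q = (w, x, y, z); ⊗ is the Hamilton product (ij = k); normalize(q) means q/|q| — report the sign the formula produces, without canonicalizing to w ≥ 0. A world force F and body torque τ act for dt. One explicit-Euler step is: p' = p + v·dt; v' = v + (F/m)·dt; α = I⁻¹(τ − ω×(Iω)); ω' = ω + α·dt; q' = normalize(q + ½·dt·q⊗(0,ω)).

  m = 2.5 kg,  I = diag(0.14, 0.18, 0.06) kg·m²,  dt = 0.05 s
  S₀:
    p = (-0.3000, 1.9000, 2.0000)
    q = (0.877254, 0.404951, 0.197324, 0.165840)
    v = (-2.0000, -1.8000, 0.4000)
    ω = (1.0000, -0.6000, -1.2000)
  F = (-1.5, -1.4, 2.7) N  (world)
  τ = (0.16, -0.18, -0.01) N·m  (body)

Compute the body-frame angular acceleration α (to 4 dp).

α = (1.7600, -0.4667, 0.2333)

precession coupling ω×(Iω) = (-0.0864, -0.0960, -0.0240)
angular accel α = (1.7600, -0.4667, 0.2333)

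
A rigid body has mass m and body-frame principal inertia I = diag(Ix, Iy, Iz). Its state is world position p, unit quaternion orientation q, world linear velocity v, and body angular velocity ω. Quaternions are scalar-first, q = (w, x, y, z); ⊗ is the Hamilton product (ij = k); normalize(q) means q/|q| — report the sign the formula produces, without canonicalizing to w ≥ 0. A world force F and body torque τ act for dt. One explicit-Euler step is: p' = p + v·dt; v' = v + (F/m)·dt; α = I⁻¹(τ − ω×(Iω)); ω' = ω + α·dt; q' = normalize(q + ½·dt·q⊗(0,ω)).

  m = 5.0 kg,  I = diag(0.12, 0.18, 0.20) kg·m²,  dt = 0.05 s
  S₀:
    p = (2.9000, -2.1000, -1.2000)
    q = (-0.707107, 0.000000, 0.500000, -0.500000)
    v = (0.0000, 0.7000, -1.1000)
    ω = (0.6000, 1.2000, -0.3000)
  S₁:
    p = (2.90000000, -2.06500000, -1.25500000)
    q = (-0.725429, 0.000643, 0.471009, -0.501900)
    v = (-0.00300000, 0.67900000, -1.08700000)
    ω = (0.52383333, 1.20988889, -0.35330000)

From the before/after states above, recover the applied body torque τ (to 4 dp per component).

τ = (-0.1900, 0.0500, -0.1700)

rate change Δω = (-0.07616667, 0.00988889, -0.05330000)
I·α + gyro = (-0.1900, 0.0500, -0.1700)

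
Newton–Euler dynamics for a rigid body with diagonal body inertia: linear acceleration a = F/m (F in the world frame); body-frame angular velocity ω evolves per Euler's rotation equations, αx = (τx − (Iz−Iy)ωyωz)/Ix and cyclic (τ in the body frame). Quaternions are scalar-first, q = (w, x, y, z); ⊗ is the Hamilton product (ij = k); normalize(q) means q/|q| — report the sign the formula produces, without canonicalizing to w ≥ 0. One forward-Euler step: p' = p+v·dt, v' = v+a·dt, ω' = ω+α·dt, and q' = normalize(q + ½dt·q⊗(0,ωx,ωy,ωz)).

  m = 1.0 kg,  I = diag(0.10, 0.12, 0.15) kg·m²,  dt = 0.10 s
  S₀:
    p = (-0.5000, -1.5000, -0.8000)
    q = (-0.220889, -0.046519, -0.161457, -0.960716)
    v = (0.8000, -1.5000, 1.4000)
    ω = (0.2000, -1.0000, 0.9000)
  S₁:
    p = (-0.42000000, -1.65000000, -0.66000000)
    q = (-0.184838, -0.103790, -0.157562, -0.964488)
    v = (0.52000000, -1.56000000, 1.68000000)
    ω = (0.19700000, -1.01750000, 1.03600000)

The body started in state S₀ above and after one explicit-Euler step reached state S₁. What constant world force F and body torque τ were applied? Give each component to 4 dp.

ω₁ − ω₀ = (-0.00300000, -0.01750000, 0.13600000)
applied torque τ = (-0.0300, -0.0300, 0.2000)
velocity change Δv = (-0.28000000, -0.06000000, 0.28000000)
applied force F = (-2.8000, -0.6000, 2.8000)

F = (-2.8000, -0.6000, 2.8000)
τ = (-0.0300, -0.0300, 0.2000)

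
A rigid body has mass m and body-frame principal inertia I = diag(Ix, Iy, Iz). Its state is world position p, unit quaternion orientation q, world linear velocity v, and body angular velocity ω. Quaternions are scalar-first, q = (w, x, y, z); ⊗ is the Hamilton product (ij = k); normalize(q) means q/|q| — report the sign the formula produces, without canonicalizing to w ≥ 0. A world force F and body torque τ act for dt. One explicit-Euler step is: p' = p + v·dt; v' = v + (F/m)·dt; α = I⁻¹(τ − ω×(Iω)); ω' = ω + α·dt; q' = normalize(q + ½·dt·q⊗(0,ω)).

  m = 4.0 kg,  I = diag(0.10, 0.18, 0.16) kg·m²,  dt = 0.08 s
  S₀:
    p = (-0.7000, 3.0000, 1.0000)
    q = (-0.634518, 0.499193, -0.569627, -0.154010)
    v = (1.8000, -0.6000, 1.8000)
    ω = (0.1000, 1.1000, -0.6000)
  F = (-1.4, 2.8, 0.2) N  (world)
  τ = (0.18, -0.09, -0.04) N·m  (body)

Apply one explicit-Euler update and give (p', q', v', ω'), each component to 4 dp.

gyro term ω×Iω = (0.0132, 0.0036, 0.0088)
(τ − ω×Iω)/I = (1.6680, -0.5200, -0.3050)
ω' = ω + α·dt = (0.2334, 1.0584, -0.6244)
Hamilton product q⊗(0,ω) = (0.4842644, 0.4477354, -0.4138550, 0.9867858)
updated quaternion q' = (-0.6144, 0.5164, -0.5854, -0.1144)
new position p' = (-0.5560, 2.9520, 1.1440)
v' = v + a·dt = (1.7720, -0.5440, 1.8040)

p' = (-0.5560, 2.9520, 1.1440)
q' = (-0.6144, 0.5164, -0.5854, -0.1144)
v' = (1.7720, -0.5440, 1.8040)
ω' = (0.2334, 1.0584, -0.6244)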